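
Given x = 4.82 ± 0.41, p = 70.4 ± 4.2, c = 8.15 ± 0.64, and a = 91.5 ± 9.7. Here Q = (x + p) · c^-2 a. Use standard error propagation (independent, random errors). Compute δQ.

Let u = x + p = 75.2. δu = √(δx² + δp²) = √(0.168 + 17.6) = 4.22, so δu/u = 0.0561.
Q is then a monomial in u, c, a:
δQ/Q = √((δu/u)² + (-2·δc/c)² + (1·δa/a)²) = √(0.00315 + 0.0247 + 0.0112) = 0.198
Q = 104, so δQ = 0.198 × 104 = 20.5.

20.5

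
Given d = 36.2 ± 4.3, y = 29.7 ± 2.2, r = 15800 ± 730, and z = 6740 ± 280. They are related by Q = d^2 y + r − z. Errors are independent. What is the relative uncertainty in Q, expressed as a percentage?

Let p = d^2·y = 38900. δp/p = √((2·δd/d)² + (1·δy/y)²) = √(0.0564 + 0.00549) = 0.249, so δp = 9690.
Q = p + r − z: δQ = √(δp² + δr² + δz²) = √(9.38e+07 + 5.33e+05 + 78400) = 9720
Q = 48000, so δQ/Q = 9720/48000 = 0.203.

20.3%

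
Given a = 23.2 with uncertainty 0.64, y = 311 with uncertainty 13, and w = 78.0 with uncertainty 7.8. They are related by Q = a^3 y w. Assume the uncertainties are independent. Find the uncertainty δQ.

For a monomial Q ∝ a^3, y, w, fractional errors add in quadrature:
  (3·δa/a)² = (3×0.0276)² = 0.00685;  (1·δy/y)² = (1×0.0418)² = 0.00175;  (1·δw/w)² = (1×0.100)² = 0.0100
δQ/Q = √(0.0186) = 0.136
Q = 3.03e+08, so δQ = 0.136 × 3.03e+08 = 4.13e+07.

4.13e+07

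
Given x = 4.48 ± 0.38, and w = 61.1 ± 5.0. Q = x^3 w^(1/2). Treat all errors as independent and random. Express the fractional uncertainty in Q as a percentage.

25.8%

Products/powers → add relative errors in quadrature, weighted by exponent:
  (3·δx/x)² = (3×0.0848)² = 0.0648;  (½·δw/w)² = (0.5×0.0818)² = 0.00167
δQ/Q = √(0.0664) = 0.258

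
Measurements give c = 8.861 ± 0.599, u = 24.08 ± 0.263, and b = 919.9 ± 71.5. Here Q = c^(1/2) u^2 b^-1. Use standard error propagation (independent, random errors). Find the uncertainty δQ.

0.164

Q is a product of powers, so relative uncertainties combine in quadrature:
  (½·δc/c)² = (0.5×0.0676)² = 0.00114;  (2·δu/u)² = (2×0.0109)² = 0.000477;  (-1·δb/b)² = (-1×0.0777)² = 0.00604
δQ/Q = √(0.00766) = 0.0875
Q = 1.876, so δQ = 0.0875 × 1.876 = 0.164.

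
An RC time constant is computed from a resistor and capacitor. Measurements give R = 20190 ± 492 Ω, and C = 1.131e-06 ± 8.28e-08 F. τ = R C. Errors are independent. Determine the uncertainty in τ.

Products/powers → add relative errors in quadrature, weighted by exponent:
  (1·δR/R)² = (1×0.0244)² = 0.000594;  (1·δC/C)² = (1×0.0732)² = 0.00536
δτ/τ = √(0.00595) = 0.0772
τ = 0.02283 s, so δτ = 0.0772 × 0.02283 = 0.00176 s.

0.00176 s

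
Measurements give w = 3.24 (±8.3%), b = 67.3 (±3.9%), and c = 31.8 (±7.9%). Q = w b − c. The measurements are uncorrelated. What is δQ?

Let p = w·b = 218. δp/p = √((1·δw/w)² + (1·δb/b)²) = √(0.00689 + 0.00152) = 0.0917, so δp = 20.0.
Q = p − c: δQ = √(δp² + δc²) = √(400 + 6.31) = 20.2

20.2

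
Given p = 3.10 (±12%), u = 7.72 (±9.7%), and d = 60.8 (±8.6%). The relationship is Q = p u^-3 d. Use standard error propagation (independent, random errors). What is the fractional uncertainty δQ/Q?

0.326

Q is a product of powers, so relative uncertainties combine in quadrature:
  (1·δp/p)² = (1×0.120)² = 0.0144;  (-3·δu/u)² = (-3×0.0970)² = 0.0847;  (1·δd/d)² = (1×0.0860)² = 0.00740
δQ/Q = √(0.106) = 0.326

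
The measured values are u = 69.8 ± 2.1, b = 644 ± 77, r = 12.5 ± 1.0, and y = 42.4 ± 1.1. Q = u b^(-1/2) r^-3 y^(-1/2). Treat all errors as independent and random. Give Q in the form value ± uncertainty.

For a monomial Q ∝ u, b^(-1/2), r^-3, y^(-1/2), fractional errors add in quadrature:
  (1·δu/u)² = (1×0.0301)² = 0.000905;  (−½·δb/b)² = (-0.5×0.120)² = 0.00357;  (-3·δr/r)² = (-3×0.0800)² = 0.0576;  (−½·δy/y)² = (-0.5×0.0259)² = 0.000168
δQ/Q = √(0.0622) = 0.249
Q = 0.000216, so δQ = 0.249 × 0.000216 = 5.4e-05.

(2.16 ± 0.540) × 10^-4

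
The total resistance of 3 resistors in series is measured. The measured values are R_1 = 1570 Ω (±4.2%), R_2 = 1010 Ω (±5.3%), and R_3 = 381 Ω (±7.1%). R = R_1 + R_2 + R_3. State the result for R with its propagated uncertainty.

2960 ± 89.1 Ω

For a sum/difference, combine absolute errors in quadrature:
  (δR_1)² = 4350;  (δR_2)² = 2870;  (δR_3)² = 732
δR = √(7950) = 89.1 Ω
R = 2960 Ω.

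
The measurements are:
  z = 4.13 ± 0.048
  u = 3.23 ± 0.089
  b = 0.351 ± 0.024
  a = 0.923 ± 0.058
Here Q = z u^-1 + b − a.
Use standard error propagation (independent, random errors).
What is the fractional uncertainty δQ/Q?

0.104

Let p = z·u^-1 = 1.28. δp/p = √((1·δz/z)² + (-1·δu/u)²) = √(0.000135 + 0.000759) = 0.0299, so δp = 0.0382.
Q = p + b − a: δQ = √(δp² + δb² + δa²) = √(0.00146 + 0.000576 + 0.00336) = 0.0735
Q = 0.707, so δQ/Q = 0.0735/0.707 = 0.104.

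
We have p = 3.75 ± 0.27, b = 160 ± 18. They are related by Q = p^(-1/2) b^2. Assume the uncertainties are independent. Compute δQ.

Q is a product of powers, so relative uncertainties combine in quadrature:
  (−½·δp/p)² = (-0.5×0.0720)² = 0.00130;  (2·δb/b)² = (2×0.113)² = 0.0506
δQ/Q = √(0.0519) = 0.228
Q = 13200, so δQ = 0.228 × 13200 = 3010.

3010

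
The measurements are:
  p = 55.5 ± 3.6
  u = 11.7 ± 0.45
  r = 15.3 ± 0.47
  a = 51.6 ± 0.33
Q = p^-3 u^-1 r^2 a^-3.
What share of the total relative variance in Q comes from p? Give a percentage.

87.1%

(δQ/Q)² = (-3·δp/p)² + (-1·δu/u)² + (2·δr/r)² + (-3·δa/a)²
  p term: (-3×0.0649)² = 0.0379
  u term: (-1×0.0385)² = 0.00148
  r term: (2×0.0307)² = 0.00377
  a term: (-3×0.00640)² = 0.000368
Total = 0.0435. Share from p = 0.0379/0.0435 = 0.871.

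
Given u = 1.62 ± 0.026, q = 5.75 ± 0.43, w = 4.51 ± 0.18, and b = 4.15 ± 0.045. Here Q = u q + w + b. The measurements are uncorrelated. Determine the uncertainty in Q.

0.736

Let p = u·q = 9.32. δp/p = √((1·δu/u)² + (1·δq/q)²) = √(0.000258 + 0.00559) = 0.0765, so δp = 0.712.
Q = p + w + b: δQ = √(δp² + δw² + δb²) = √(0.508 + 0.0324 + 0.00202) = 0.736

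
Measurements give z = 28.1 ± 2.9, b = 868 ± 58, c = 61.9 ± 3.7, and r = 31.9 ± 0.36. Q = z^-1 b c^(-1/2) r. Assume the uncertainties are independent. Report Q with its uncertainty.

Since Q is a product/quotient, work with relative uncertainties:
  (-1·δz/z)² = (-1×0.103)² = 0.0107;  (1·δb/b)² = (1×0.0668)² = 0.00446;  (−½·δc/c)² = (-0.5×0.0598)² = 0.000893;  (1·δr/r)² = (1×0.0113)² = 0.000127
δQ/Q = √(0.0161) = 0.127
Q = 125, so δQ = 0.127 × 125 = 15.9.

125 ± 15.9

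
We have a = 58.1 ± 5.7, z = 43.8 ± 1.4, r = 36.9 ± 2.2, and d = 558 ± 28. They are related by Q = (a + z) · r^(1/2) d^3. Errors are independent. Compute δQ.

1.76e+10

Let u = a + z = 102. δu = √(δa² + δz²) = √(32.5 + 1.96) = 5.87, so δu/u = 0.0576.
Q is then a monomial in u, r, d:
δQ/Q = √((δu/u)² + (½·δr/r)² + (3·δd/d)²) = √(0.00332 + 0.000889 + 0.0227) = 0.164
Q = 1.08e+11, so δQ = 0.164 × 1.08e+11 = 1.76e+10.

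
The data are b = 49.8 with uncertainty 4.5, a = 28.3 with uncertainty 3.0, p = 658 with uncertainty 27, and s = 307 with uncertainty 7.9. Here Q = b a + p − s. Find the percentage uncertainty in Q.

Let w = b·a = 1410. δw/w = √((1·δb/b)² + (1·δa/a)²) = √(0.00817 + 0.0112) = 0.139, so δw = 196.
Q = w + p − s: δQ = √(δw² + δp² + δs²) = √(38500 + 729 + 62.4) = 198
Q = 1760, so δQ/Q = 198/1760 = 0.113.

11.3%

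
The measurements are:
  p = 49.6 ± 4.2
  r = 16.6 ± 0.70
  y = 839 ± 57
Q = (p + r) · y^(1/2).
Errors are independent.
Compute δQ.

139

Let u = p + r = 66.2. δu = √(δp² + δr²) = √(17.6 + 0.490) = 4.26, so δu/u = 0.0643.
Q is then a monomial in u, y:
δQ/Q = √((δu/u)² + (½·δy/y)²) = √(0.00414 + 0.00115) = 0.0727
Q = 1920, so δQ = 0.0727 × 1920 = 139.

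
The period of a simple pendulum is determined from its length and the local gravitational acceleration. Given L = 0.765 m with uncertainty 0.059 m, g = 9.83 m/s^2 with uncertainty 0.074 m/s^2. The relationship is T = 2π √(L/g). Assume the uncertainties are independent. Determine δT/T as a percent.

3.87%

Each factor contributes (exponent × relative error)² to (δT/T)²:
  (½·δL/L)² = (0.5×0.0771)² = 0.00149;  (−½·δg/g)² = (-0.5×0.00753)² = 1.42e-05
δT/T = √(0.00150) = 0.0387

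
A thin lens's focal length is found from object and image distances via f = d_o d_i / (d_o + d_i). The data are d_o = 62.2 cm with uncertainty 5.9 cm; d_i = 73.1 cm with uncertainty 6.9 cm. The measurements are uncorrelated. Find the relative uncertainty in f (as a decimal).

0.0672

∂f/∂d_o = (d_i/(d_o+d_i))² = 0.292;  ∂f/∂d_i = (d_o/(d_o+d_i))² = 0.211
δf = √((∂f/∂d_o · δd_o)² + (∂f/∂d_i · δd_i)²) = √(2.97 + 2.13) = 2.26 cm
f = 33.6 cm, so δf/f = 2.26/33.6 = 0.0672.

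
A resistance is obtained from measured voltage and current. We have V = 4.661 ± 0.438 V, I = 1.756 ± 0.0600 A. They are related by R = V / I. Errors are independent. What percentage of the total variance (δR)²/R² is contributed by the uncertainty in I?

11.7%

(δR/R)² = (1·δV/V)² + (-1·δI/I)²
  V term: (1×0.0940)² = 0.00883
  I term: (-1×0.0342)² = 0.00117
Total = 0.01000. Share from I = 0.00117/0.01000 = 0.117.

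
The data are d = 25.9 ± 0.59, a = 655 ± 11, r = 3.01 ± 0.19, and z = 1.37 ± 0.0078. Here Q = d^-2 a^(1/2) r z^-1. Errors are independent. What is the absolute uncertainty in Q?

0.00658

Each factor contributes (exponent × relative error)² to (δQ/Q)²:
  (-2·δd/d)² = (-2×0.0228)² = 0.00208;  (½·δa/a)² = (0.5×0.0168)² = 7.05e-05;  (1·δr/r)² = (1×0.0631)² = 0.00398;  (-1·δz/z)² = (-1×0.00569)² = 3.24e-05
δQ/Q = √(0.00616) = 0.0785
Q = 0.0838, so δQ = 0.0785 × 0.0838 = 0.00658.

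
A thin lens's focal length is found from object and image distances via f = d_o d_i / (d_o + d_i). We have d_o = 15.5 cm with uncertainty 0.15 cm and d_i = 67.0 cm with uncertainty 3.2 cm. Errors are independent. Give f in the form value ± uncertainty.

∂f/∂d_o = (d_i/(d_o+d_i))² = 0.660;  ∂f/∂d_i = (d_o/(d_o+d_i))² = 0.0353
δf = √((∂f/∂d_o · δd_o)² + (∂f/∂d_i · δd_i)²) = √(0.00979 + 0.0128) = 0.150 cm
f = 12.6 cm.

12.6 ± 0.150 cm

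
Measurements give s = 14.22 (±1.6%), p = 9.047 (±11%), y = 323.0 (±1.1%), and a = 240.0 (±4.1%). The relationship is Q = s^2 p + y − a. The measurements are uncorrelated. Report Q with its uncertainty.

Let w = s^2·p = 1829. δw/w = √((2·δs/s)² + (1·δp/p)²) = √(0.00102 + 0.0121) = 0.115, so δw = 210.
Q = w + y − a: δQ = √(δw² + δy² + δa²) = √(43900 + 12.6 + 96.8) = 210
Q = 1912.

1912 ± 210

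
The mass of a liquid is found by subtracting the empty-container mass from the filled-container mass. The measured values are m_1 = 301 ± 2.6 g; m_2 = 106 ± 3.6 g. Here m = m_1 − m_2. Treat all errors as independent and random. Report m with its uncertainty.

m is a linear combination, so absolute uncertainties add in quadrature:
  (δm_1)² = 6.76;  (δm_2)² = 13.0
δm = √(19.7) = 4.44 g
m = 195 g.

195 ± 4.44 g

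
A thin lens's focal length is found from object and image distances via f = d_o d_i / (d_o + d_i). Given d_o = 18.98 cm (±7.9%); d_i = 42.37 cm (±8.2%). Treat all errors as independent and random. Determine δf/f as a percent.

∂f/∂d_o = (d_i/(d_o+d_i))² = 0.477;  ∂f/∂d_i = (d_o/(d_o+d_i))² = 0.0957
δf = √((∂f/∂d_o · δd_o)² + (∂f/∂d_i · δd_i)²) = √(0.511 + 0.111) = 0.789 cm
f = 13.11 cm, so δf/f = 0.789/13.11 = 0.0602.

6.02%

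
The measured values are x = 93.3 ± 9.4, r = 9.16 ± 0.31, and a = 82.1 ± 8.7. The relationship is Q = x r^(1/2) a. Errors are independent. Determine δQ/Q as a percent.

Since Q is a product/quotient, work with relative uncertainties:
  (1·δx/x)² = (1×0.101)² = 0.0102;  (½·δr/r)² = (0.5×0.0338)² = 0.000286;  (1·δa/a)² = (1×0.106)² = 0.0112
δQ/Q = √(0.0217) = 0.147

14.7%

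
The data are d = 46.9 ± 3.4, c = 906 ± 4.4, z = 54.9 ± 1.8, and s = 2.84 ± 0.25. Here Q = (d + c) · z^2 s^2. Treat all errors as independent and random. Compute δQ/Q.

0.188

Let u = d + c = 953. δu = √(δd² + δc²) = √(11.6 + 19.4) = 5.56, so δu/u = 0.00584.
Q is then a monomial in u, z, s:
δQ/Q = √((δu/u)² + (2·δz/z)² + (2·δs/s)²) = √(3.41e-05 + 0.00430 + 0.0310) = 0.188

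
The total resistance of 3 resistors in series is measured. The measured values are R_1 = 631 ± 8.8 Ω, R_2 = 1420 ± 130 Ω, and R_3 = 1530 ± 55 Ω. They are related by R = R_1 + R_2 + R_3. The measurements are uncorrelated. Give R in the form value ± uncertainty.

3580 ± 141 Ω

Sums and differences: (δR)² = Σ (cᵢ δxᵢ)².
  (δR_1)² = 77.4;  (δR_2)² = 16900;  (δR_3)² = 3020
δR = √(20000) = 141 Ω
R = 3580 Ω.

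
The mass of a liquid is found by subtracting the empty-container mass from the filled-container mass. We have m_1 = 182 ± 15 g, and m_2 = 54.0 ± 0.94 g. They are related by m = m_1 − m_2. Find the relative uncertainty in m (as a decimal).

m is a linear combination, so absolute uncertainties add in quadrature:
  (δm_1)² = 225;  (δm_2)² = 0.884
δm = √(226) = 15.0 g
m = 128 g, so δm/m = 15.0/128 = 0.117.

0.117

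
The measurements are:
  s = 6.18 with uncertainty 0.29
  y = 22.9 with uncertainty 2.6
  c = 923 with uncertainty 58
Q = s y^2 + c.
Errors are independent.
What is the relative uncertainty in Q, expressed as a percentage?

18.1%

Let p = s·y^2 = 3240. δp/p = √((1·δs/s)² + (2·δy/y)²) = √(0.00220 + 0.0516) = 0.232, so δp = 751.
Q = p + c: δQ = √(δp² + δc²) = √(5.65e+05 + 3360) = 754
Q = 4160, so δQ/Q = 754/4160 = 0.181.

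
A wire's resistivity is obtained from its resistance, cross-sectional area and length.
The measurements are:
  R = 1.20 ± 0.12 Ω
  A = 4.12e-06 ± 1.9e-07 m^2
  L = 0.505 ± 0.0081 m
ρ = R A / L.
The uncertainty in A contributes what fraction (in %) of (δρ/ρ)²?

17.2%

(δρ/ρ)² = (1·δR/R)² + (1·δA/A)² + (-1·δL/L)²
  R term: (1×0.100)² = 0.0100
  A term: (1×0.0461)² = 0.00213
  L term: (-1×0.0160)² = 0.000257
Total = 0.0124. Share from A = 0.00213/0.0124 = 0.172.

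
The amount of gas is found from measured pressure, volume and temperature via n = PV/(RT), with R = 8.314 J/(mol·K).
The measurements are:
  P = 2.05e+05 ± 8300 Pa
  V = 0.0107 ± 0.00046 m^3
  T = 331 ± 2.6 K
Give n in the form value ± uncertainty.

0.797 ± 0.0475 mol

Since n is a product/quotient, work with relative uncertainties:
  (1·δP/P)² = (1×0.0405)² = 0.00164;  (1·δV/V)² = (1×0.0430)² = 0.00185;  (-1·δT/T)² = (-1×0.00785)² = 6.17e-05
δn/n = √(0.00355) = 0.0596
n = 0.797 mol, so δn = 0.0596 × 0.797 = 0.0475 mol.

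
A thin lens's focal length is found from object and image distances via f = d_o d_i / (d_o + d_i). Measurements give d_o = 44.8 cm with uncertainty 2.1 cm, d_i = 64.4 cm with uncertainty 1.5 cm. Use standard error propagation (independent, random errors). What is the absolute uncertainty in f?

0.773 cm

∂f/∂d_o = (d_i/(d_o+d_i))² = 0.348;  ∂f/∂d_i = (d_o/(d_o+d_i))² = 0.168
δf = √((∂f/∂d_o · δd_o)² + (∂f/∂d_i · δd_i)²) = √(0.533 + 0.0637) = 0.773 cm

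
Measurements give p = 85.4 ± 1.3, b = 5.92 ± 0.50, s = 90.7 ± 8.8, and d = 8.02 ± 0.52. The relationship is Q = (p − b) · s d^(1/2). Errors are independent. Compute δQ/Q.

0.104

Let u = p − b = 79.5. δu = √(δp² + δb²) = √(1.69 + 0.250) = 1.39, so δu/u = 0.0175.
Q is then a monomial in u, s, d:
δQ/Q = √((δu/u)² + (1·δs/s)² + (½·δd/d)²) = √(0.000307 + 0.00941 + 0.00105) = 0.104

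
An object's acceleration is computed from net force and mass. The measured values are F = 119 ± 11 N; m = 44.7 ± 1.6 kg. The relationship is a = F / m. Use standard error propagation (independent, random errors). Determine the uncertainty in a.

Each factor contributes (exponent × relative error)² to (δa/a)²:
  (1·δF/F)² = (1×0.0924)² = 0.00854;  (-1·δm/m)² = (-1×0.0358)² = 0.00128
δa/a = √(0.00983) = 0.0991
a = 2.66 m/s^2, so δa = 0.0991 × 2.66 = 0.264 m/s^2.

0.264 m/s^2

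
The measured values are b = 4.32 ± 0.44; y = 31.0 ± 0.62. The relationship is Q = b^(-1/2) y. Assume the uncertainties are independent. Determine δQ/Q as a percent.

5.47%

Relative error in a monomial: (δQ/Q)² = Σ (nᵢ · δxᵢ/xᵢ)².
  (−½·δb/b)² = (-0.5×0.102)² = 0.00259;  (1·δy/y)² = (1×0.0200)² = 0.000400
δQ/Q = √(0.00299) = 0.0547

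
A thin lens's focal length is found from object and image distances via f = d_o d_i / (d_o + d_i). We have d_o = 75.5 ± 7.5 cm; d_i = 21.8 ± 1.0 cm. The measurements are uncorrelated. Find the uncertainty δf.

∂f/∂d_o = (d_i/(d_o+d_i))² = 0.0502;  ∂f/∂d_i = (d_o/(d_o+d_i))² = 0.602
δf = √((∂f/∂d_o · δd_o)² + (∂f/∂d_i · δd_i)²) = √(0.142 + 0.363) = 0.710 cm

0.710 cm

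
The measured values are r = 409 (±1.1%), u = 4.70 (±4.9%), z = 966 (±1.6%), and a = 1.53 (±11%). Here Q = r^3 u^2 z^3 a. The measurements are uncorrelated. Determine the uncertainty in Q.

Relative error in a monomial: (δQ/Q)² = Σ (nᵢ · δxᵢ/xᵢ)².
  (3·δr/r)² = (3×0.0110)² = 0.00109;  (2·δu/u)² = (2×0.0490)² = 0.00960;  (3·δz/z)² = (3×0.0160)² = 0.00230;  (1·δa/a)² = (1×0.110)² = 0.0121
δQ/Q = √(0.0251) = 0.158
Q = 2.08e+18, so δQ = 0.158 × 2.08e+18 = 3.3e+17.

3.3e+17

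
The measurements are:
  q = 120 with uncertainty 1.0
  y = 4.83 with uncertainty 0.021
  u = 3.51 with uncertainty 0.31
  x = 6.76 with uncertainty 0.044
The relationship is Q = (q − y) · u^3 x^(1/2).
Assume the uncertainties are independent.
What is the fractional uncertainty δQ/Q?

0.265

Let w = q − y = 115. δw = √(δq² + δy²) = √(1.00 + 0.000441) = 1.00, so δw/w = 0.00868.
Q is then a monomial in w, u, x:
δQ/Q = √((δw/w)² + (3·δu/u)² + (½·δx/x)²) = √(7.54e-05 + 0.0702 + 1.06e-05) = 0.265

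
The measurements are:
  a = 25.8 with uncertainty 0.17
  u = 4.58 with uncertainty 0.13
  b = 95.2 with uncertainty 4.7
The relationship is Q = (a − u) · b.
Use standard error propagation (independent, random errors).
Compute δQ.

Let w = a − u = 21.2. δw = √(δa² + δu²) = √(0.0289 + 0.0169) = 0.214, so δw/w = 0.0101.
Q is then a monomial in w, b:
δQ/Q = √((δw/w)² + (1·δb/b)²) = √(0.000102 + 0.00244) = 0.0504
Q = 2020, so δQ = 0.0504 × 2020 = 102.

102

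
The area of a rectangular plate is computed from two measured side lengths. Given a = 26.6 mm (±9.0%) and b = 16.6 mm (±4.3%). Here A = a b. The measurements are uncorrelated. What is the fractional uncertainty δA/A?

For a monomial A ∝ a, b, fractional errors add in quadrature:
  (1·δa/a)² = (1×0.0900)² = 0.00810;  (1·δb/b)² = (1×0.0430)² = 0.00185
δA/A = √(0.00995) = 0.0997

0.0997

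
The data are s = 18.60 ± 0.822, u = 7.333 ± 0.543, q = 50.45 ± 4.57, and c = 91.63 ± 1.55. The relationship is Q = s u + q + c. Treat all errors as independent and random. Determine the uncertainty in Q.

Let p = s·u = 136.4. δp/p = √((1·δs/s)² + (1·δu/u)²) = √(0.00195 + 0.00548) = 0.0862, so δp = 11.8.
Q = p + q + c: δQ = √(δp² + δq² + δc²) = √(138 + 20.9 + 2.40) = 12.7

12.7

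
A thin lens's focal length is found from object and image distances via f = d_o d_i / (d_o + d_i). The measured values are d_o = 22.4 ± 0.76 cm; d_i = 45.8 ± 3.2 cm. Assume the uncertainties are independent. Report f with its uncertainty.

15.0 ± 0.486 cm

∂f/∂d_o = (d_i/(d_o+d_i))² = 0.451;  ∂f/∂d_i = (d_o/(d_o+d_i))² = 0.108
δf = √((∂f/∂d_o · δd_o)² + (∂f/∂d_i · δd_i)²) = √(0.117 + 0.119) = 0.486 cm
f = 15.0 cm.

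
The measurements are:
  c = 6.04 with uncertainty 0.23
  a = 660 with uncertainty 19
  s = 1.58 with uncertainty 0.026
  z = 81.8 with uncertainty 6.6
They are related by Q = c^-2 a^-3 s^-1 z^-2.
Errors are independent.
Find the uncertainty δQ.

Each factor contributes (exponent × relative error)² to (δQ/Q)²:
  (-2·δc/c)² = (-2×0.0381)² = 0.00580;  (-3·δa/a)² = (-3×0.0288)² = 0.00746;  (-1·δs/s)² = (-1×0.0165)² = 0.000271;  (-2·δz/z)² = (-2×0.0807)² = 0.0260
δQ/Q = √(0.0396) = 0.199
Q = 9.02e-15, so δQ = 0.199 × 9.02e-15 = 1.79e-15.

1.79e-15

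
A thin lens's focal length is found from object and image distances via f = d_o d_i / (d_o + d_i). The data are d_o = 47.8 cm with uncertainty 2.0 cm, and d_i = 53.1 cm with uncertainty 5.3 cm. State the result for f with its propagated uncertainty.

∂f/∂d_o = (d_i/(d_o+d_i))² = 0.277;  ∂f/∂d_i = (d_o/(d_o+d_i))² = 0.224
δf = √((∂f/∂d_o · δd_o)² + (∂f/∂d_i · δd_i)²) = √(0.307 + 1.41) = 1.31 cm
f = 25.2 cm.

25.2 ± 1.31 cm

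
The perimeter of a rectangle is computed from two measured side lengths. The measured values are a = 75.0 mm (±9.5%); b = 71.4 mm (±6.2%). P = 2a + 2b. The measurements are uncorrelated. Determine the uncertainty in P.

16.8 mm

For a sum/difference, combine absolute errors in quadrature:
  (2·δa)² = 203;  (2·δb)² = 78.4
δP = √(281) = 16.8 mm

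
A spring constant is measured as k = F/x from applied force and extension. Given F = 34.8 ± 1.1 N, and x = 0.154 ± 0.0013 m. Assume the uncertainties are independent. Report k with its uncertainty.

k is a product of powers, so relative uncertainties combine in quadrature:
  (1·δF/F)² = (1×0.0316)² = 0.000999;  (-1·δx/x)² = (-1×0.00844)² = 7.13e-05
δk/k = √(0.00107) = 0.0327
k = 226 N/m, so δk = 0.0327 × 226 = 7.39 N/m.

226 ± 7.39 N/m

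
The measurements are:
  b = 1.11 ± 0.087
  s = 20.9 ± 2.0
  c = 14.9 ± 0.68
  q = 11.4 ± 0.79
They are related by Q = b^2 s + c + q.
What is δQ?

4.84

Let p = b^2·s = 25.8. δp/p = √((2·δb/b)² + (1·δs/s)²) = √(0.0246 + 0.00916) = 0.184, so δp = 4.73.
Q = p + c + q: δQ = √(δp² + δc² + δq²) = √(22.4 + 0.462 + 0.624) = 4.84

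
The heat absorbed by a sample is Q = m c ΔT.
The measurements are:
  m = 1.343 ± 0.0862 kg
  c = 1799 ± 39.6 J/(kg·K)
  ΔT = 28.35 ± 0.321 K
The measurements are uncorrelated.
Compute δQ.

Products/powers → add relative errors in quadrature, weighted by exponent:
  (1·δm/m)² = (1×0.0642)² = 0.00412;  (1·δc/c)² = (1×0.0220)² = 0.000485;  (1·δΔT/ΔT)² = (1×0.0113)² = 0.000128
δQ/Q = √(0.00473) = 0.0688
Q = 68500 J, so δQ = 0.0688 × 68500 = 4710 J.

4710 J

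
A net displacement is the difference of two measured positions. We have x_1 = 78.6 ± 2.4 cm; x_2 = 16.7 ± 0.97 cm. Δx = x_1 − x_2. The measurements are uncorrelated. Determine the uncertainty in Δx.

Sums and differences: (δΔx)² = Σ (cᵢ δxᵢ)².
  (δx_1)² = 5.76;  (δx_2)² = 0.941
δΔx = √(6.70) = 2.59 cm

2.59 cm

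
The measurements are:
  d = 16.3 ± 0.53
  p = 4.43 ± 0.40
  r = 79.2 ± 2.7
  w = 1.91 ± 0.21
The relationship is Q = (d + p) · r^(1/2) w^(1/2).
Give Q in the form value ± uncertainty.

Let u = d + p = 20.7. δu = √(δd² + δp²) = √(0.281 + 0.160) = 0.664, so δu/u = 0.0320.
Q is then a monomial in u, r, w:
δQ/Q = √((δu/u)² + (½·δr/r)² + (½·δw/w)²) = √(0.00103 + 0.000291 + 0.00302) = 0.0659
Q = 255, so δQ = 0.0659 × 255 = 16.8.

255 ± 16.8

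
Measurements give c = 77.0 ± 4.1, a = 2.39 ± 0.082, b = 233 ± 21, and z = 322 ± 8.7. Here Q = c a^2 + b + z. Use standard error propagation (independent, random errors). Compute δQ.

44.5

Let p = c·a^2 = 440. δp/p = √((1·δc/c)² + (2·δa/a)²) = √(0.00284 + 0.00471) = 0.0869, so δp = 38.2.
Q = p + b + z: δQ = √(δp² + δb² + δz²) = √(1460 + 441 + 75.7) = 44.5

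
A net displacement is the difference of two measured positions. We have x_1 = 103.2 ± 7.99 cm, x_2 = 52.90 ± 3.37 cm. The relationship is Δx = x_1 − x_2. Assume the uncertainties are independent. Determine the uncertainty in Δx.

Sums and differences: (δΔx)² = Σ (cᵢ δxᵢ)².
  (δx_1)² = 63.8;  (δx_2)² = 11.4
δΔx = √(75.2) = 8.67 cm

8.67 cm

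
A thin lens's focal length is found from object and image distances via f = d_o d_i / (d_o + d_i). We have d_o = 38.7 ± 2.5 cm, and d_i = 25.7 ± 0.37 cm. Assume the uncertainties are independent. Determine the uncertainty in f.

0.420 cm

∂f/∂d_o = (d_i/(d_o+d_i))² = 0.159;  ∂f/∂d_i = (d_o/(d_o+d_i))² = 0.361
δf = √((∂f/∂d_o · δd_o)² + (∂f/∂d_i · δd_i)²) = √(0.159 + 0.0179) = 0.420 cm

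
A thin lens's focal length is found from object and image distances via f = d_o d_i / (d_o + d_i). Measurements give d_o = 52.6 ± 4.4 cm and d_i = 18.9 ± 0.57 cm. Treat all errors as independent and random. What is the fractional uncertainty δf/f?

∂f/∂d_o = (d_i/(d_o+d_i))² = 0.0699;  ∂f/∂d_i = (d_o/(d_o+d_i))² = 0.541
δf = √((∂f/∂d_o · δd_o)² + (∂f/∂d_i · δd_i)²) = √(0.0945 + 0.0952) = 0.436 cm
f = 13.9 cm, so δf/f = 0.436/13.9 = 0.0313.

0.0313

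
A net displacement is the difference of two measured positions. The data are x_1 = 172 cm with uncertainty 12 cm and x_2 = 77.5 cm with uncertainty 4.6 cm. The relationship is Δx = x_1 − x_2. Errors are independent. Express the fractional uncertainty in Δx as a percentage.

13.6%

Sums and differences: (δΔx)² = Σ (cᵢ δxᵢ)².
  (δx_1)² = 144;  (δx_2)² = 21.2
δΔx = √(165) = 12.9 cm
Δx = 94.5 cm, so δΔx/Δx = 12.9/94.5 = 0.136.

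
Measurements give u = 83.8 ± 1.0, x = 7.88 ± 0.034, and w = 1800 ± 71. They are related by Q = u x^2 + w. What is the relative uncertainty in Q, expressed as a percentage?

1.49%

Let p = u·x^2 = 5200. δp/p = √((1·δu/u)² + (2·δx/x)²) = √(0.000142 + 7.45e-05) = 0.0147, so δp = 76.6.
Q = p + w: δQ = √(δp² + δw²) = √(5870 + 5040) = 104
Q = 7000, so δQ/Q = 104/7000 = 0.0149.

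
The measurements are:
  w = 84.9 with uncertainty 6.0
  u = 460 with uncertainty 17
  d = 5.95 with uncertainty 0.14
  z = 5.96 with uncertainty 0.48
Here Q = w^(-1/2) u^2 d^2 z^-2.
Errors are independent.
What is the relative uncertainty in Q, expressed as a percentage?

18.7%

Relative error in a monomial: (δQ/Q)² = Σ (nᵢ · δxᵢ/xᵢ)².
  (−½·δw/w)² = (-0.5×0.0707)² = 0.00125;  (2·δu/u)² = (2×0.0370)² = 0.00546;  (2·δd/d)² = (2×0.0235)² = 0.00221;  (-2·δz/z)² = (-2×0.0805)² = 0.0259
δQ/Q = √(0.0349) = 0.187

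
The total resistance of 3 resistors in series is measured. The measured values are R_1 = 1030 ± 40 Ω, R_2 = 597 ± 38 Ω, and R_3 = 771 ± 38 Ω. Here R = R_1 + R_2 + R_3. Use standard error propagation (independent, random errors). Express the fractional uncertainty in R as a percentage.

Each term contributes (cᵢ δxᵢ)² to (δR)²:
  (δR_1)² = 1600;  (δR_2)² = 1440;  (δR_3)² = 1440
δR = √(4490) = 67.0 Ω
R = 2400 Ω, so δR/R = 67.0/2400 = 0.0279.

2.79%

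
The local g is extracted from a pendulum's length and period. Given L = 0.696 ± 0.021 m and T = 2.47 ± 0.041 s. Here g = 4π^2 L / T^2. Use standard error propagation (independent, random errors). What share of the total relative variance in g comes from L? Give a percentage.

(δg/g)² = (1·δL/L)² + (-2·δT/T)²
  L term: (1×0.0302)² = 0.000910
  T term: (-2×0.0166)² = 0.00110
Total = 0.00201. Share from L = 0.000910/0.00201 = 0.452.

45.2%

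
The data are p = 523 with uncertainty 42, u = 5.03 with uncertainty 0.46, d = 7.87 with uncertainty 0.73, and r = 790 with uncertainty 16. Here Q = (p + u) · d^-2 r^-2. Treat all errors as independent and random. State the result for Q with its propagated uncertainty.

(1.37 ± 0.281) × 10^-5

Let w = p + u = 528. δw = √(δp² + δu²) = √(1760 + 0.212) = 42.0, so δw/w = 0.0795.
Q is then a monomial in w, d, r:
δQ/Q = √((δw/w)² + (-2·δd/d)² + (-2·δr/r)²) = √(0.00633 + 0.0344 + 0.00164) = 0.206
Q = 1.37e-05, so δQ = 0.206 × 1.37e-05 = 2.81e-06.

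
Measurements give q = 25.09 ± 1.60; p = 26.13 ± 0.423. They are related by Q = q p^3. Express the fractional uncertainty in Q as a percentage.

8.02%

Q is a product of powers, so relative uncertainties combine in quadrature:
  (1·δq/q)² = (1×0.0638)² = 0.00407;  (3·δp/p)² = (3×0.0162)² = 0.00236
δQ/Q = √(0.00643) = 0.0802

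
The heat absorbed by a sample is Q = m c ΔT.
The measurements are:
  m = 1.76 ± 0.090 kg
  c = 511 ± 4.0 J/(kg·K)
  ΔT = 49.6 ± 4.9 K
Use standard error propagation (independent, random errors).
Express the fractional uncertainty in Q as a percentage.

11.2%

Q is a product of powers, so relative uncertainties combine in quadrature:
  (1·δm/m)² = (1×0.0511)² = 0.00261;  (1·δc/c)² = (1×0.00783)² = 6.13e-05;  (1·δΔT/ΔT)² = (1×0.0988)² = 0.00976
δQ/Q = √(0.0124) = 0.112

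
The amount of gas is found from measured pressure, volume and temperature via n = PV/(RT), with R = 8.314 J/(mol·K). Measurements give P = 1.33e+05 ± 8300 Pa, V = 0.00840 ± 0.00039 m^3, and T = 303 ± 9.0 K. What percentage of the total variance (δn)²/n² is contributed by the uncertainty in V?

(δn/n)² = (1·δP/P)² + (1·δV/V)² + (-1·δT/T)²
  P term: (1×0.0624)² = 0.00389
  V term: (1×0.0464)² = 0.00216
  T term: (-1×0.0297)² = 0.000882
Total = 0.00693. Share from V = 0.00216/0.00693 = 0.311.

31.1%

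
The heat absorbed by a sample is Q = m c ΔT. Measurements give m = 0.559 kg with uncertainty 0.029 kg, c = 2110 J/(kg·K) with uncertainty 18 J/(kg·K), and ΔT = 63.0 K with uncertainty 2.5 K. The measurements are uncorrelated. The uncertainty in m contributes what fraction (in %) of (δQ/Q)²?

62.0%

(δQ/Q)² = (1·δm/m)² + (1·δc/c)² + (1·δΔT/ΔT)²
  m term: (1×0.0519)² = 0.00269
  c term: (1×0.00853)² = 7.28e-05
  ΔT term: (1×0.0397)² = 0.00157
Total = 0.00434. Share from m = 0.00269/0.00434 = 0.620.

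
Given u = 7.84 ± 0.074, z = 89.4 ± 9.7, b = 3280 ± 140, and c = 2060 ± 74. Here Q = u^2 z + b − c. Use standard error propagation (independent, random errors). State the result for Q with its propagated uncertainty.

Let p = u^2·z = 5500. δp/p = √((2·δu/u)² + (1·δz/z)²) = √(0.000356 + 0.0118) = 0.110, so δp = 605.
Q = p + b − c: δQ = √(δp² + δb² + δc²) = √(3.66e+05 + 19600 + 5480) = 626
Q = 6720.

6720 ± 626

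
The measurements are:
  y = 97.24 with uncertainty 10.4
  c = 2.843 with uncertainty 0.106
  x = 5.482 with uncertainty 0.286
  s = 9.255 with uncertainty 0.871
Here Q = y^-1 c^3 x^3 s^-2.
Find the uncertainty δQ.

0.132

Relative error in a monomial: (δQ/Q)² = Σ (nᵢ · δxᵢ/xᵢ)².
  (-1·δy/y)² = (-1×0.107)² = 0.0114;  (3·δc/c)² = (3×0.0373)² = 0.0125;  (3·δx/x)² = (3×0.0522)² = 0.0245;  (-2·δs/s)² = (-2×0.0941)² = 0.0354
δQ/Q = √(0.0839) = 0.290
Q = 0.4545, so δQ = 0.290 × 0.4545 = 0.132.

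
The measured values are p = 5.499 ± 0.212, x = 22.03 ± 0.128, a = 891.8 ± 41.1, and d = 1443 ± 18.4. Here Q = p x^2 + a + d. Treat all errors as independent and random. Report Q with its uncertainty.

5004 ± 117

Let w = p·x^2 = 2669. δw/w = √((1·δp/p)² + (2·δx/x)²) = √(0.00149 + 0.000135) = 0.0403, so δw = 107.
Q = w + a + d: δQ = √(δw² + δa² + δd²) = √(11500 + 1690 + 339) = 117
Q = 5004.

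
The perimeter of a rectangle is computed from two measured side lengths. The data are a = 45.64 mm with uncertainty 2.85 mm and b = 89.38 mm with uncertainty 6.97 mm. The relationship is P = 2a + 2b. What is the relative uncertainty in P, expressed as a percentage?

5.58%

Sums and differences: (δP)² = Σ (cᵢ δxᵢ)².
  (2·δa)² = 32.5;  (2·δb)² = 194
δP = √(227) = 15.1 mm
P = 270.0 mm, so δP/P = 15.1/270.0 = 0.0558.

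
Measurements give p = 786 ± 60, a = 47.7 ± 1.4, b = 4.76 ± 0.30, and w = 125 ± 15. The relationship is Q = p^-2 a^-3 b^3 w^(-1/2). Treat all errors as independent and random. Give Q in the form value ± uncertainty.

(1.44 ± 0.382) × 10^-10

Q is a product of powers, so relative uncertainties combine in quadrature:
  (-2·δp/p)² = (-2×0.0763)² = 0.0233;  (-3·δa/a)² = (-3×0.0294)² = 0.00775;  (3·δb/b)² = (3×0.0630)² = 0.0357;  (−½·δw/w)² = (-0.5×0.120)² = 0.00360
δQ/Q = √(0.0704) = 0.265
Q = 1.44e-10, so δQ = 0.265 × 1.44e-10 = 3.82e-11.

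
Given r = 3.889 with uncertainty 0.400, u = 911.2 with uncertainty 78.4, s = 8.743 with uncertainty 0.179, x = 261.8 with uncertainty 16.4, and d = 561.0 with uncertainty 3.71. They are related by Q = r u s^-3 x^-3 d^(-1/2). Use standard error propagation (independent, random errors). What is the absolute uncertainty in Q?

For a monomial Q ∝ r, u, s^-3, x^-3, d^(-1/2), fractional errors add in quadrature:
  (1·δr/r)² = (1×0.103)² = 0.0106;  (1·δu/u)² = (1×0.0860)² = 0.00740;  (-3·δs/s)² = (-3×0.0205)² = 0.00377;  (-3·δx/x)² = (-3×0.0626)² = 0.0353;  (−½·δd/d)² = (-0.5×0.00661)² = 1.09e-05
δQ/Q = √(0.0571) = 0.239
Q = 1.248e-08, so δQ = 0.239 × 1.248e-08 = 2.98e-09.

2.98e-09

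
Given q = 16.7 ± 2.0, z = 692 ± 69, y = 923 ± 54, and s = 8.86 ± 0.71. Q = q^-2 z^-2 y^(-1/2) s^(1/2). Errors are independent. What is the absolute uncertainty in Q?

Q is a product of powers, so relative uncertainties combine in quadrature:
  (-2·δq/q)² = (-2×0.120)² = 0.0574;  (-2·δz/z)² = (-2×0.0997)² = 0.0398;  (−½·δy/y)² = (-0.5×0.0585)² = 0.000856;  (½·δs/s)² = (0.5×0.0801)² = 0.00161
δQ/Q = √(0.0996) = 0.316
Q = 7.34e-10, so δQ = 0.316 × 7.34e-10 = 2.32e-10.

2.32e-10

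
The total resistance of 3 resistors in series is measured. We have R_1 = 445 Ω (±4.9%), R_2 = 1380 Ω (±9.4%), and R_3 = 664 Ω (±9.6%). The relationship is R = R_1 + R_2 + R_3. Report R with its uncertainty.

2490 ± 146 Ω

Absolute uncertainties add in quadrature for a linear combination:
  (δR_1)² = 475;  (δR_2)² = 16800;  (δR_3)² = 4060
δR = √(21400) = 146 Ω
R = 2490 Ω.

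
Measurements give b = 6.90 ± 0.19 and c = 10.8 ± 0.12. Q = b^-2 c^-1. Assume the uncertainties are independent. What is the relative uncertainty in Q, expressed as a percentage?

5.62%

Since Q is a product/quotient, work with relative uncertainties:
  (-2·δb/b)² = (-2×0.0275)² = 0.00303;  (-1·δc/c)² = (-1×0.0111)² = 0.000123
δQ/Q = √(0.00316) = 0.0562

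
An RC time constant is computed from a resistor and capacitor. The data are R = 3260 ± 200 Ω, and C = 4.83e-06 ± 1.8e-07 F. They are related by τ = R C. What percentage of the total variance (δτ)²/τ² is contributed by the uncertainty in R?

(δτ/τ)² = (1·δR/R)² + (1·δC/C)²
  R term: (1×0.0613)² = 0.00376
  C term: (1×0.0373)² = 0.00139
Total = 0.00515. Share from R = 0.00376/0.00515 = 0.730.

73.0%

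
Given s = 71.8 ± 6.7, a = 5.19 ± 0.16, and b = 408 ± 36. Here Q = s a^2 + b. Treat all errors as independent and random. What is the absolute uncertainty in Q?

219

Let p = s·a^2 = 1930. δp/p = √((1·δs/s)² + (2·δa/a)²) = √(0.00871 + 0.00380) = 0.112, so δp = 216.
Q = p + b: δQ = √(δp² + δb²) = √(46800 + 1300) = 219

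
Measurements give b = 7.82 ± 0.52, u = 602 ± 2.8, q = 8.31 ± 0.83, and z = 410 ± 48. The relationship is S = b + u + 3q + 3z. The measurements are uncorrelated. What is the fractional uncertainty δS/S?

For a sum/difference, combine absolute errors in quadrature:
  (δb)² = 0.270;  (δu)² = 7.84;  (3·δq)² = 6.20;  (3·δz)² = 20700
δS = √(20800) = 144
S = 1860, so δS/S = 144/1860 = 0.0772.

0.0772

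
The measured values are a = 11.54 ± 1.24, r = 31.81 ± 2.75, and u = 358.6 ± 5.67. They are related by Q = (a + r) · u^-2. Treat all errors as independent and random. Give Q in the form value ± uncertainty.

(3.371 ± 0.258) × 10^-4

Let w = a + r = 43.35. δw = √(δa² + δr²) = √(1.54 + 7.56) = 3.02, so δw/w = 0.0696.
Q is then a monomial in w, u:
δQ/Q = √((δw/w)² + (-2·δu/u)²) = √(0.00484 + 0.00100) = 0.0764
Q = 0.0003371, so δQ = 0.0764 × 0.0003371 = 2.58e-05.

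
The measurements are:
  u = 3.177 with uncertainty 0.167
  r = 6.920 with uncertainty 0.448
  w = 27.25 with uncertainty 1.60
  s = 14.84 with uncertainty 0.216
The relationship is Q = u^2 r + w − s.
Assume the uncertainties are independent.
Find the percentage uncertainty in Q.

10.7%

Let p = u^2·r = 69.85. δp/p = √((2·δu/u)² + (1·δr/r)²) = √(0.0111 + 0.00419) = 0.123, so δp = 8.62.
Q = p + w − s: δQ = √(δp² + δw² + δs²) = √(74.4 + 2.56 + 0.0467) = 8.77
Q = 82.26, so δQ/Q = 8.77/82.26 = 0.107.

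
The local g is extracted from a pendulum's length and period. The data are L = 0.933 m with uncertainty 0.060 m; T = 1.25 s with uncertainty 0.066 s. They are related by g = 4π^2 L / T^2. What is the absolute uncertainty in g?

Since g is a product/quotient, work with relative uncertainties:
  (1·δL/L)² = (1×0.0643)² = 0.00414;  (-2·δT/T)² = (-2×0.0528)² = 0.0112
δg/g = √(0.0153) = 0.124
g = 23.6 m/s^2, so δg = 0.124 × 23.6 = 2.91 m/s^2.

2.91 m/s^2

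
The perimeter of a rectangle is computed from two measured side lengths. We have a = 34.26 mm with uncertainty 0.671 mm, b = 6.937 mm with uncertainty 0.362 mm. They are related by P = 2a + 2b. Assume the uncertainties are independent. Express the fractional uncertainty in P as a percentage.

Sums and differences: (δP)² = Σ (cᵢ δxᵢ)².
  (2·δa)² = 1.80;  (2·δb)² = 0.524
δP = √(2.33) = 1.52 mm
P = 82.39 mm, so δP/P = 1.52/82.39 = 0.0185.

1.85%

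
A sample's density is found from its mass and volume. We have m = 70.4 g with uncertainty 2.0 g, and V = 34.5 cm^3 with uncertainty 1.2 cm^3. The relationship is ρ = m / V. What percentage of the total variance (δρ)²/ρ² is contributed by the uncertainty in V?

(δρ/ρ)² = (1·δm/m)² + (-1·δV/V)²
  m term: (1×0.0284)² = 0.000807
  V term: (-1×0.0348)² = 0.00121
Total = 0.00202. Share from V = 0.00121/0.00202 = 0.600.

60.0%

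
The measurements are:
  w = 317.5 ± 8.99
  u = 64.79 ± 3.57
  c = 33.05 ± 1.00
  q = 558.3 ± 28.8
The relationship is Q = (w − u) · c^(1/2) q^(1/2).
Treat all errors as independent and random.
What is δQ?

Let h = w − u = 252.7. δh = √(δw² + δu²) = √(80.8 + 12.7) = 9.67, so δh/h = 0.0383.
Q is then a monomial in h, c, q:
δQ/Q = √((δh/h)² + (½·δc/c)² + (½·δq/q)²) = √(0.00147 + 0.000229 + 0.000665) = 0.0486
Q = 34330, so δQ = 0.0486 × 34330 = 1670.

1670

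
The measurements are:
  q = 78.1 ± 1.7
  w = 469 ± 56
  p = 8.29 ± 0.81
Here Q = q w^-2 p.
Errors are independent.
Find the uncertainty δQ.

Since Q is a product/quotient, work with relative uncertainties:
  (1·δq/q)² = (1×0.0218)² = 0.000474;  (-2·δw/w)² = (-2×0.119)² = 0.0570;  (1·δp/p)² = (1×0.0977)² = 0.00955
δQ/Q = √(0.0670) = 0.259
Q = 0.00294, so δQ = 0.259 × 0.00294 = 0.000762.

0.000762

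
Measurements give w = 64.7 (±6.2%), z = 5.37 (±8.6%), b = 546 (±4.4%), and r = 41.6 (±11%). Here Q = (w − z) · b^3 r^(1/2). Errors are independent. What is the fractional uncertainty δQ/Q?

Let u = w − z = 59.3. δu = √(δw² + δz²) = √(16.1 + 0.213) = 4.04, so δu/u = 0.0681.
Q is then a monomial in u, b, r:
δQ/Q = √((δu/u)² + (3·δb/b)² + (½·δr/r)²) = √(0.00463 + 0.0174 + 0.00303) = 0.158

0.158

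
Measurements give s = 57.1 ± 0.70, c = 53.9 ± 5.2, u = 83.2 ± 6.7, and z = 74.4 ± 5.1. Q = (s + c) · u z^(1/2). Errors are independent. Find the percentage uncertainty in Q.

9.95%

Let w = s + c = 111. δw = √(δs² + δc²) = √(0.490 + 27.0) = 5.25, so δw/w = 0.0473.
Q is then a monomial in w, u, z:
δQ/Q = √((δw/w)² + (1·δu/u)² + (½·δz/z)²) = √(0.00223 + 0.00648 + 0.00117) = 0.0995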